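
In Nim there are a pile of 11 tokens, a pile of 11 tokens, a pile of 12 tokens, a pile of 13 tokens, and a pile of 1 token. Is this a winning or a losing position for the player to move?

Compute the nim-sum pairwise:
11 XOR 11 = 0
0 XOR 12 = 12
12 XOR 13 = 1
1 XOR 1 = 0
The nim-sum is 0, so this is a P-position: the player to move is in a losing position under optimal play.

Losing position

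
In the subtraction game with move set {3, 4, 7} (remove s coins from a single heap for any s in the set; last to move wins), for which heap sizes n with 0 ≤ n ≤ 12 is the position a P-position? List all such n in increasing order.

0, 1, 2, 10, 11, 12

Compute g(0), g(1), … for moves {3, 4, 7}:
k:     0  1  2  3  4  5  6  7  8  9 10 11 12
g(k):  0  0  0  1  1  1  2  2  2  3  0  0  0
The P-positions (g = 0) in 0..12 are 0, 1, 2, 10, 11, 12.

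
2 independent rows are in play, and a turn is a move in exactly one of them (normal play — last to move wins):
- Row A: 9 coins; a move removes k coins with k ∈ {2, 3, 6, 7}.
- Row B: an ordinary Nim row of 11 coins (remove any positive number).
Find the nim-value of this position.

11

For row A, compute g(0), g(1), … with moves {2, 3, 6, 7}:
g(0) = mex{} = 0
g(1) = mex{} = 0
g(2) = mex{0} = 1
g(3) = mex{0} = 1
g(4) = mex{0,1} = 2
g(5) = mex{1} = 0
g(6) = mex{0,1,2} = 3
g(7) = mex{0,2} = 1
g(8) = mex{0,1,3} = 2
g(9) = mex{1,3} = 0
So g(9) = 0.
Row B is a plain Nim row of size 11, so its Grundy value is 11.
By the Sprague-Grundy theorem, the Grundy value of a sum of independent games is the XOR of the component values.
Combined value = 0 XOR 11 = 11.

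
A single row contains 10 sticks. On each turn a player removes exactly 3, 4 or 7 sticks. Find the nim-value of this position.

Build the Grundy sequence with g(k) = mex{g(k−s) : s ∈ {3, 4, 7}, s ≤ k}:
g(0) = mex{} = 0
g(1) = mex{} = 0
g(2) = mex{} = 0
g(3) = mex{0} = 1
g(4) = mex{0} = 1
g(5) = mex{0} = 1
g(6) = mex{0,1} = 2
g(7) = mex{0,1} = 2
g(8) = mex{0,1} = 2
g(9) = mex{0,1,2} = 3
g(10) = mex{1,2} = 0
So g(10) = 0.

0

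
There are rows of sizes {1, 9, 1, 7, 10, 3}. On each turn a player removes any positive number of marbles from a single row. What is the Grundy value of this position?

7

Nim-sum: 1 ^ 9 ^ 1 ^ 7 ^ 10 ^ 3 = 7.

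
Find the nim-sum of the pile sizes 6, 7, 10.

Compute the nim-sum pairwise:
6 XOR 7 = 1
1 XOR 10 = 11

11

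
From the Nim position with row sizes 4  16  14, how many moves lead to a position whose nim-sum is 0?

1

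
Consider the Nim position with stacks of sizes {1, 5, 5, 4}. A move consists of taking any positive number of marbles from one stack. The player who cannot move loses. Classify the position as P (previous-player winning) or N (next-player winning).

N-position

Write each in binary and XOR column by column:
  001  (1)
  101  (5)
  101  (5)
  100  (4)
  ---
  101  (5)
The nim-sum is 5 ≠ 0, so this is an N-position: the player to move can win.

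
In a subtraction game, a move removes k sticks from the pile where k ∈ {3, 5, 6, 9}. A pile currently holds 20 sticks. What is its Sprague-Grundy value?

Grundy values for subtraction set {3, 5, 6, 9}:
k:     0  1  2  3  4  5  6  7  8  9 10 11 12 13 14 15 16 17 18 19 20
g(k):  0  0  0  1  1  1  2  2  2  3  3  3  0  0  0  1  1  1  2  2  2
So g(20) = 2.

2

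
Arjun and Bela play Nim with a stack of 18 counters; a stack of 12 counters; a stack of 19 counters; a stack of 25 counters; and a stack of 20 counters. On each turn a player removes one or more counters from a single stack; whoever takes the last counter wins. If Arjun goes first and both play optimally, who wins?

Nim-sum: 18 ^ 12 ^ 19 ^ 25 ^ 20 = 0.
The nim-sum is 0, so this is a P-position: the player to move is in a losing position under optimal play; Arjun is about to move from it and so loses — Bela wins.

Bela wins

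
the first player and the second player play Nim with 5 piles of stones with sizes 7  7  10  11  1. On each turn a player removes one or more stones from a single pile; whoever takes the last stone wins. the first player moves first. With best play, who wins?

the second player wins

Bitwise XOR of the heap sizes:
  0111  (7)
  0111  (7)
  1010  (10)
  1011  (11)
  0001  (1)
  ----
  0000  (0)
The nim-sum is 0, so this is a P-position: the player to move is in a losing position under optimal play; the first player is about to move from it and so loses — the second player wins.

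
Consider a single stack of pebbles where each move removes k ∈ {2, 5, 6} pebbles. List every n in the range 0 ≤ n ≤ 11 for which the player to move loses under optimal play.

0, 1, 4, 8, 11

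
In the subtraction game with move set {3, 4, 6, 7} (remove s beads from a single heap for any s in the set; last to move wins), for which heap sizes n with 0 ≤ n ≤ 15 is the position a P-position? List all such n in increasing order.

0, 1, 2, 10, 11, 12

Compute g(0), g(1), … for moves {3, 4, 6, 7}:
k:     0  1  2  3  4  5  6  7  8  9 10 11 12 13 14 15
g(k):  0  0  0  1  1  1  2  2  2  3  0  0  0  1  1  1
The P-positions (g = 0) in 0..15 are 0, 1, 2, 10, 11, 12.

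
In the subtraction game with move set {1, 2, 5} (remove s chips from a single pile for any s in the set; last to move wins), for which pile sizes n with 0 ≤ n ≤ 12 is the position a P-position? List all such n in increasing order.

Grundy values for subtraction set {1, 2, 5}:
k:     0  1  2  3  4  5  6  7  8  9 10 11 12
g(k):  0  1  2  0  1  2  0  1  2  0  1  2  0
The P-positions (g = 0) in 0..12 are 0, 3, 6, 9, 12.

0, 3, 6, 9, 12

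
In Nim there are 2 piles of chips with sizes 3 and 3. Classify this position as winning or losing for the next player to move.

Losing position

In binary:
  11  (3)
  11  (3)
  --
  00  (0)
The nim-sum is 0, so this is a P-position: the player to move is in a losing position under optimal play.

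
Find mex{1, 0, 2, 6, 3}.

4

The values 0, 1, 2, 3 are all present; 4 is the first non-negative integer missing from the set.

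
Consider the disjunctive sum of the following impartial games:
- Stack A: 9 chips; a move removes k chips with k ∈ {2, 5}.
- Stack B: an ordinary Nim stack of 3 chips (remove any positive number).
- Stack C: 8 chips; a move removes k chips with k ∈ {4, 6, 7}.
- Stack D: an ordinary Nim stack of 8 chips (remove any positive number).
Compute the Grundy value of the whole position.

For stack A, compute g(0), g(1), … with moves {2, 5}:
g(0) = mex{} = 0
g(1) = mex{} = 0
g(2) = mex{0} = 1
g(3) = mex{0} = 1
g(4) = mex{1} = 0
g(5) = mex{0,1} = 2
g(6) = mex{0} = 1
g(7) = mex{1,2} = 0
g(8) = mex{1} = 0
g(9) = mex{0} = 1
So g(9) = 1.
Stack B is a plain Nim stack of size 3, so its Grundy value is 3.
Grundy values for stack C (subtraction set {4, 6, 7}):
k:     0  1  2  3  4  5  6  7  8
g(k):  0  0  0  0  1  1  1  1  2
So g(8) = 2.
Stack D is a plain Nim stack of size 8, so its Grundy value is 8.
By the Sprague-Grundy theorem, the Grundy value of a sum of independent games is the XOR of the component values.
Combined value = 1 XOR 3 XOR 2 XOR 8 = 8.

8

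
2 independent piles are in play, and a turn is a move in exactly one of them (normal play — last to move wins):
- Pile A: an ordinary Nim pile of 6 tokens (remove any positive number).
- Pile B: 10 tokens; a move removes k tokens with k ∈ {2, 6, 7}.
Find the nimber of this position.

5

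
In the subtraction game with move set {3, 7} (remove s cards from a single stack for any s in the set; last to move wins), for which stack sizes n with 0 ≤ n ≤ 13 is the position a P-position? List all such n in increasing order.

Grundy values for subtraction set {3, 7}:
g(0) = mex{} = 0
g(1) = mex{} = 0
g(2) = mex{} = 0
g(3) = mex{0} = 1
g(4) = mex{0} = 1
g(5) = mex{0} = 1
g(6) = mex{1} = 0
g(7) = mex{0,1} = 2
g(8) = mex{0,1} = 2
g(9) = mex{0} = 1
g(10) = mex{1,2} = 0
g(11) = mex{1,2} = 0
g(12) = mex{1} = 0
g(13) = mex{0} = 1
The P-positions (g = 0) in 0..13 are 0, 1, 2, 6, 10, 11, 12.

0, 1, 2, 6, 10, 11, 12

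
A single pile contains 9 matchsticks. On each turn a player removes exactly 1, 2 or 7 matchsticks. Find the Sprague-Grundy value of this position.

0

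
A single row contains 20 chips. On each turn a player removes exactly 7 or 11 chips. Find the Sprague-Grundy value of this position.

0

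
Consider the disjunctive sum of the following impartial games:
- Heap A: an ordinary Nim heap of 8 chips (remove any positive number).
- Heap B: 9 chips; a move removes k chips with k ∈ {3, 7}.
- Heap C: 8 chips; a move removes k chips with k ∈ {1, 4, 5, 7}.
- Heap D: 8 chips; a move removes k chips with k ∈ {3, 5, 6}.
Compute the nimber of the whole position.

11

Heap A is a plain Nim heap of size 8, so its Grundy value is 8.
Grundy values for heap B (subtraction set {3, 7}):
g(0) = mex{} = 0
g(1) = mex{} = 0
g(2) = mex{} = 0
g(3) = mex{0} = 1
g(4) = mex{0} = 1
g(5) = mex{0} = 1
g(6) = mex{1} = 0
g(7) = mex{0,1} = 2
g(8) = mex{0,1} = 2
g(9) = mex{0} = 1
So g(9) = 1.
Grundy values for heap C (subtraction set {1, 4, 5, 7}):
k:     0  1  2  3  4  5  6  7  8
g(k):  0  1  0  1  2  3  2  3  0
So g(8) = 0.
Build the Grundy sequence for heap D with g(k) = mex{g(k−s) : s ∈ {3, 5, 6}, s ≤ k}:
g(0) = mex{} = 0
g(1) = mex{} = 0
g(2) = mex{} = 0
g(3) = mex{0} = 1
g(4) = mex{0} = 1
g(5) = mex{0} = 1
g(6) = mex{0,1} = 2
g(7) = mex{0,1} = 2
g(8) = mex{0,1} = 2
So g(8) = 2.
By the Sprague-Grundy theorem, the Grundy value of a sum of independent games is the XOR of the component values.
Combined value = 8 XOR 1 XOR 0 XOR 2 = 11.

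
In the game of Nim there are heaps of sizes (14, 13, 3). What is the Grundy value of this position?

0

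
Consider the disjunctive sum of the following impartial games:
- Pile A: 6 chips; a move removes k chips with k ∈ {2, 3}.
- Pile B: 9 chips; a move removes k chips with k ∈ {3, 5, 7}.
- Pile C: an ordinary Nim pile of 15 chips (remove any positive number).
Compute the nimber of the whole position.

12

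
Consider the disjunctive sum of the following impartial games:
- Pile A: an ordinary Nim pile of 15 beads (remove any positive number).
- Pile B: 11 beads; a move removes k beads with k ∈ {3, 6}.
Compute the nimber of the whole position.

15

Pile A is a plain Nim pile of size 15, so its Grundy value is 15.
Build the Grundy sequence for pile B with g(k) = mex{g(k−s) : s ∈ {3, 6}, s ≤ k}:
g(0) = mex{} = 0
g(1) = mex{} = 0
g(2) = mex{} = 0
g(3) = mex{0} = 1
g(4) = mex{0} = 1
g(5) = mex{0} = 1
g(6) = mex{0,1} = 2
g(7) = mex{0,1} = 2
g(8) = mex{0,1} = 2
g(9) = mex{1,2} = 0
g(10) = mex{1,2} = 0
g(11) = mex{1,2} = 0
So g(11) = 0.
The value of a disjunctive sum is the nim-sum of the parts.
Combined value = 15 XOR 0 = 15.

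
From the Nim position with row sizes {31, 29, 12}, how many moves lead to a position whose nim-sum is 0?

3

Nim-sum: 31 ⊕ 29 ⊕ 12 = 14.
The overall nim-sum is X = 14. A row of size p has a winning move iff p XOR X < p (reduce it to p XOR X).
  31: 31 XOR 14 = 17 < 31 — winning move (to 17).
  29: 29 XOR 14 = 19 < 29 — winning move (to 19).
  12: 12 XOR 14 = 2 < 12 — winning move (to 2).
That gives 3 winning moves.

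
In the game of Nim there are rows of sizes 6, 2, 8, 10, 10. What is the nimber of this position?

Compute the nim-sum pairwise:
6 ^ 2 = 4
4 ^ 8 = 12
12 ^ 10 = 6
6 ^ 10 = 12

12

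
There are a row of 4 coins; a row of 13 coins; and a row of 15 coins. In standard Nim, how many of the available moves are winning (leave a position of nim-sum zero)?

Nim-sum: 4 ^ 13 ^ 15 = 6.
The overall nim-sum is X = 6. A row of size p has a winning move iff p XOR X < p (reduce it to p XOR X).
  4: 4 XOR 6 = 2 < 4 — winning move (to 2).
  13: 13 XOR 6 = 11 < 13 — winning move (to 11).
  15: 15 XOR 6 = 9 < 15 — winning move (to 9).
That gives 3 winning moves.

3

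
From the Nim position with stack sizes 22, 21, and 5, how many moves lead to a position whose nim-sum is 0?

3

Write each in binary and XOR column by column:
  10110  (22)
  10101  (21)
  00101  (5)
  -----
  00110  (6)
The overall nim-sum is X = 6. A stack of size p has a winning move iff p XOR X < p (reduce it to p XOR X).
  22: 22 XOR 6 = 16 < 22 — winning move (to 16).
  21: 21 XOR 6 = 19 < 21 — winning move (to 19).
  5: 5 XOR 6 = 3 < 5 — winning move (to 3).
That gives 3 winning moves.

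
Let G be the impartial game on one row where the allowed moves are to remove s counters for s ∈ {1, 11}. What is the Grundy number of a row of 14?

Compute g(0), g(1), … for moves {1, 11}:
k:     0  1  2  3  4  5  6  7  8  9 10 11 12 13 14
g(k):  0  1  0  1  0  1  0  1  0  1  0  1  0  1  0
So g(14) = 0.

0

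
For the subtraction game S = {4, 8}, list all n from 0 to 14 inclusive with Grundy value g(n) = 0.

0, 1, 2, 3, 12, 13, 14

Build the Grundy sequence with g(k) = mex{g(k−s) : s ∈ {4, 8}, s ≤ k}:
k:     0  1  2  3  4  5  6  7  8  9 10 11 12 13 14
g(k):  0  0  0  0  1  1  1  1  2  2  2  2  0  0  0
The P-positions (g = 0) in 0..14 are 0, 1, 2, 3, 12, 13, 14.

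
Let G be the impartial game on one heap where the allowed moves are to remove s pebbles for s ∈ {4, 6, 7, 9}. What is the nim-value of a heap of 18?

Build the Grundy sequence with g(k) = mex{g(k−s) : s ∈ {4, 6, 7, 9}, s ≤ k}:
k:     0  1  2  3  4  5  6  7  8  9 10 11 12 13 14 15 16 17 18
g(k):  0  0  0  0  1  1  1  1  2  2  2  2  3  0  0  0  0  1  1
So g(18) = 1.

1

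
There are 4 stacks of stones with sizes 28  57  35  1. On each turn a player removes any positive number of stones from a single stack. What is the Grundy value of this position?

Nim-sum: 28 ⊕ 57 ⊕ 35 ⊕ 1 = 7.

7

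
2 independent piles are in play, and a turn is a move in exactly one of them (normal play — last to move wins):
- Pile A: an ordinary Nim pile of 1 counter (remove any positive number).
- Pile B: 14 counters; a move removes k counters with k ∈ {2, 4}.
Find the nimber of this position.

Pile A is a plain Nim pile of size 1, so its Grundy value is 1.
Grundy values for pile B (subtraction set {2, 4}):
k:     0  1  2  3  4  5  6  7  8  9 10 11 12 13 14
g(k):  0  0  1  1  2  2  0  0  1  1  2  2  0  0  1
So g(14) = 1.
By the Sprague-Grundy theorem, the Grundy value of a sum of independent games is the XOR of the component values.
Combined value = 1 ⊕ 1 = 0.

0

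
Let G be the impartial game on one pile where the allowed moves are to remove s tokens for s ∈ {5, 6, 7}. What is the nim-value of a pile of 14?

0

Grundy values for subtraction set {5, 6, 7}:
k:     0  1  2  3  4  5  6  7  8  9 10 11 12 13 14
g(k):  0  0  0  0  0  1  1  1  1  1  2  2  0  0  0
So g(14) = 0.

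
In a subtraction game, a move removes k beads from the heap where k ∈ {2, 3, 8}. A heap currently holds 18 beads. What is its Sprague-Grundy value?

Grundy values for subtraction set {2, 3, 8}:
k:     0  1  2  3  4  5  6  7  8  9 10 11 12 13 14 15 16 17 18
g(k):  0  0  1  1  2  0  0  1  1  2  0  0  1  1  2  0  0  1  1
So g(18) = 1.

1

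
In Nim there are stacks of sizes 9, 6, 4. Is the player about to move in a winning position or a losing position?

Winning position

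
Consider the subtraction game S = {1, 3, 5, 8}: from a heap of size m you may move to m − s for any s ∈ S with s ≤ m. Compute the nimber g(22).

3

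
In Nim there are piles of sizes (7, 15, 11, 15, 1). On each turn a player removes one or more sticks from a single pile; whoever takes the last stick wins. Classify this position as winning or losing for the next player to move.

Compute the nim-sum pairwise:
7 ⊕ 15 = 8
8 ⊕ 11 = 3
3 ⊕ 15 = 12
12 ⊕ 1 = 13
The nim-sum is 13 ≠ 0, so this is an N-position: the player to move can win.

Winning position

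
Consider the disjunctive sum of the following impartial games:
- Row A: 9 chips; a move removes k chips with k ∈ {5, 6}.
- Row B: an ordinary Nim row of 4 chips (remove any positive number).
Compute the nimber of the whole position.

5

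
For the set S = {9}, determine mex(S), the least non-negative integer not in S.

0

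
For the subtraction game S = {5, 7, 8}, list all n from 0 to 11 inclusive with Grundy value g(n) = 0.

0, 1, 2, 3, 4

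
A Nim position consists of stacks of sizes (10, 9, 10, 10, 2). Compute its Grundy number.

1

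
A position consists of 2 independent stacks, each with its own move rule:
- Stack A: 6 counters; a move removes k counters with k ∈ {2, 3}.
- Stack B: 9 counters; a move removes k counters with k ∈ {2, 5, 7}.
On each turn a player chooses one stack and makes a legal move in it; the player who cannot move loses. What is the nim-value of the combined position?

Grundy values for stack A (subtraction set {2, 3}):
k:     0  1  2  3  4  5  6
g(k):  0  0  1  1  2  0  0
So g(6) = 0.
For stack B, compute g(0), g(1), … with moves {2, 5, 7}:
g(0) = mex{} = 0
g(1) = mex{} = 0
g(2) = mex{0} = 1
g(3) = mex{0} = 1
g(4) = mex{1} = 0
g(5) = mex{0,1} = 2
g(6) = mex{0} = 1
g(7) = mex{0,1,2} = 3
g(8) = mex{0,1} = 2
g(9) = mex{0,1,3} = 2
So g(9) = 2.
By the Sprague-Grundy theorem, the Grundy value of a sum of independent games is the XOR of the component values.
Combined value = 0 XOR 2 = 2.

2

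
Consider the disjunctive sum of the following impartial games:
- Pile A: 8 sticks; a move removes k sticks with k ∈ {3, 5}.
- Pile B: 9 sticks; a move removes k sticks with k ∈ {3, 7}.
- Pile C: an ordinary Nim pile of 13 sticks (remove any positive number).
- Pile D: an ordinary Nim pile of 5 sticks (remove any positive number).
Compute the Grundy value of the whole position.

Build the Grundy sequence for pile A with g(k) = mex{g(k−s) : s ∈ {3, 5}, s ≤ k}:
k:     0  1  2  3  4  5  6  7  8
g(k):  0  0  0  1  1  1  2  2  0
So g(8) = 0.
For pile B, compute g(0), g(1), … with moves {3, 7}:
g(0) = mex{} = 0
g(1) = mex{} = 0
g(2) = mex{} = 0
g(3) = mex{0} = 1
g(4) = mex{0} = 1
g(5) = mex{0} = 1
g(6) = mex{1} = 0
g(7) = mex{0,1} = 2
g(8) = mex{0,1} = 2
g(9) = mex{0} = 1
So g(9) = 1.
Pile C is a plain Nim pile of size 13, so its Grundy value is 13.
Pile D is a plain Nim pile of size 5, so its Grundy value is 5.
The value of a disjunctive sum is the nim-sum of the parts.
Combined value = 0 XOR 1 XOR 13 XOR 5 = 9.

9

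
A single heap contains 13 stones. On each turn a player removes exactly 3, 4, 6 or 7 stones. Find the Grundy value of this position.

1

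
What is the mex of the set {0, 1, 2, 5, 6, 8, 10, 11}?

3

The values 0, 1, 2 are all present; 3 is the first non-negative integer missing from the set.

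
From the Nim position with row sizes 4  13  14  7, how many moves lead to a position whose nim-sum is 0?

0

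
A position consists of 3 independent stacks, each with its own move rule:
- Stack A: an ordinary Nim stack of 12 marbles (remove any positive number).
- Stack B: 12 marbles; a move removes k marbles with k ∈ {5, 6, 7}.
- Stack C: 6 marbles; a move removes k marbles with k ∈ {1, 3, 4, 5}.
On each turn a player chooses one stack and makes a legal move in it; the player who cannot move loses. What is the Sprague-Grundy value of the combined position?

14

Stack A is a plain Nim stack of size 12, so its Grundy value is 12.
For stack B, compute g(0), g(1), … with moves {5, 6, 7}:
g(0) = mex{} = 0
g(1) = mex{} = 0
g(2) = mex{} = 0
g(3) = mex{} = 0
g(4) = mex{} = 0
g(5) = mex{0} = 1
g(6) = mex{0} = 1
g(7) = mex{0} = 1
g(8) = mex{0} = 1
g(9) = mex{0} = 1
g(10) = mex{0,1} = 2
g(11) = mex{0,1} = 2
g(12) = mex{1} = 0
So g(12) = 0.
For stack C, compute g(0), g(1), … with moves {1, 3, 4, 5}:
g(0) = mex{} = 0
g(1) = mex{0} = 1
g(2) = mex{1} = 0
g(3) = mex{0} = 1
g(4) = mex{0,1} = 2
g(5) = mex{0,1,2} = 3
g(6) = mex{0,1,3} = 2
So g(6) = 2.
By the Sprague-Grundy theorem, the Grundy value of a sum of independent games is the XOR of the component values.
Combined value = 12 XOR 0 XOR 2 = 14.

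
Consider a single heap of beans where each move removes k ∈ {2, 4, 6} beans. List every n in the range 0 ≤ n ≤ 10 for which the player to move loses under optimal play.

0, 1, 8, 9

Compute g(0), g(1), … for moves {2, 4, 6}:
g(0) = mex{} = 0
g(1) = mex{} = 0
g(2) = mex{0} = 1
g(3) = mex{0} = 1
g(4) = mex{0,1} = 2
g(5) = mex{0,1} = 2
g(6) = mex{0,1,2} = 3
g(7) = mex{0,1,2} = 3
g(8) = mex{1,2,3} = 0
g(9) = mex{1,2,3} = 0
g(10) = mex{0,2,3} = 1
The P-positions (g = 0) in 0..10 are 0, 1, 8, 9.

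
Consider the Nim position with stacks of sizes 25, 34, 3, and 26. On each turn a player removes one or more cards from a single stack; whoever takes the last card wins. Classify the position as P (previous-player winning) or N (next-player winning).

Compute the nim-sum pairwise:
25 ^ 34 = 59
59 ^ 3 = 56
56 ^ 26 = 34
The nim-sum is 34 ≠ 0, so this is an N-position: the player to move can win.

N-position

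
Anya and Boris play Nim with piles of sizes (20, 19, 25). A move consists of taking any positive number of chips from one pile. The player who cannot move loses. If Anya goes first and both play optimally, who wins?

Anya wins

In binary:
  10100  (20)
  10011  (19)
  11001  (25)
  -----
  11110  (30)
The nim-sum is 30 ≠ 0, so this is an N-position: the player to move can win; Anya has a winning move.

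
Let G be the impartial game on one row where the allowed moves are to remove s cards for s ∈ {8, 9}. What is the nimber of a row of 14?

Compute g(0), g(1), … for moves {8, 9}:
g(0) = mex{} = 0
g(1) = mex{} = 0
g(2) = mex{} = 0
g(3) = mex{} = 0
g(4) = mex{} = 0
g(5) = mex{} = 0
g(6) = mex{} = 0
g(7) = mex{} = 0
g(8) = mex{0} = 1
g(9) = mex{0} = 1
g(10) = mex{0} = 1
g(11) = mex{0} = 1
g(12) = mex{0} = 1
g(13) = mex{0} = 1
g(14) = mex{0} = 1
So g(14) = 1.

1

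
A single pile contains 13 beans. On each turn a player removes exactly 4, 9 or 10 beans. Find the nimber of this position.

3

Grundy values for subtraction set {4, 9, 10}:
k:     0  1  2  3  4  5  6  7  8  9 10 11 12 13
g(k):  0  0  0  0  1  1  1  1  0  2  2  2  1  3
So g(13) = 3.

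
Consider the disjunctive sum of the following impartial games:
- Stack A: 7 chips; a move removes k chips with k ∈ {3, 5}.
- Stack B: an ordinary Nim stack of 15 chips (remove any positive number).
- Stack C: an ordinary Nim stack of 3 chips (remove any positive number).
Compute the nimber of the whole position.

Grundy values for stack A (subtraction set {3, 5}):
g(0) = mex{} = 0
g(1) = mex{} = 0
g(2) = mex{} = 0
g(3) = mex{0} = 1
g(4) = mex{0} = 1
g(5) = mex{0} = 1
g(6) = mex{0,1} = 2
g(7) = mex{0,1} = 2
So g(7) = 2.
Stack B is a plain Nim stack of size 15, so its Grundy value is 15.
Stack C is a plain Nim stack of size 3, so its Grundy value is 3.
The value of a disjunctive sum is the nim-sum of the parts.
Combined value = 2 ⊕ 15 ⊕ 3 = 14.

14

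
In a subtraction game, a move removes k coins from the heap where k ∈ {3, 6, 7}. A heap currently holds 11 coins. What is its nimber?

0

Grundy values for subtraction set {3, 6, 7}:
g(0) = mex{} = 0
g(1) = mex{} = 0
g(2) = mex{} = 0
g(3) = mex{0} = 1
g(4) = mex{0} = 1
g(5) = mex{0} = 1
g(6) = mex{0,1} = 2
g(7) = mex{0,1} = 2
g(8) = mex{0,1} = 2
g(9) = mex{0,1,2} = 3
g(10) = mex{1,2} = 0
g(11) = mex{1,2} = 0
So g(11) = 0.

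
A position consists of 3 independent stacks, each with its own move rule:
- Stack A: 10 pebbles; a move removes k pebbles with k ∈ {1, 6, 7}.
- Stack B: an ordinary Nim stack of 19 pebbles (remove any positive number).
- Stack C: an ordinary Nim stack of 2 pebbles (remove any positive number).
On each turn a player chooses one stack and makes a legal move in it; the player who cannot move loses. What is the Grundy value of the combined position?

19

For stack A, compute g(0), g(1), … with moves {1, 6, 7}:
g(0) = mex{} = 0
g(1) = mex{0} = 1
g(2) = mex{1} = 0
g(3) = mex{0} = 1
g(4) = mex{1} = 0
g(5) = mex{0} = 1
g(6) = mex{0,1} = 2
g(7) = mex{0,1,2} = 3
g(8) = mex{0,1,3} = 2
g(9) = mex{0,1,2} = 3
g(10) = mex{0,1,3} = 2
So g(10) = 2.
Stack B is a plain Nim stack of size 19, so its Grundy value is 19.
Stack C is a plain Nim stack of size 2, so its Grundy value is 2.
By the Sprague-Grundy theorem, the Grundy value of a sum of independent games is the XOR of the component values.
Combined value = 2 XOR 19 XOR 2 = 19.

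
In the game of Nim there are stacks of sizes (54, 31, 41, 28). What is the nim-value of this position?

Write each in binary and XOR column by column:
  110110  (54)
  011111  (31)
  101001  (41)
  011100  (28)
  ------
  011100  (28)

28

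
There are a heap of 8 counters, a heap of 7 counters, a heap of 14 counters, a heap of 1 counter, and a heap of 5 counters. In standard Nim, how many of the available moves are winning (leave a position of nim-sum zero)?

3

Write each in binary and XOR column by column:
  1000  (8)
  0111  (7)
  1110  (14)
  0001  (1)
  0101  (5)
  ----
  0101  (5)
The overall nim-sum is X = 5. A heap of size p has a winning move iff p XOR X < p (reduce it to p XOR X).
  8: 8 XOR 5 = 13 ≥ 8 — no move.
  7: 7 XOR 5 = 2 < 7 — winning move (to 2).
  14: 14 XOR 5 = 11 < 14 — winning move (to 11).
  1: 1 XOR 5 = 4 ≥ 1 — no move.
  5: 5 XOR 5 = 0 < 5 — winning move (to 0).
That gives 3 winning moves.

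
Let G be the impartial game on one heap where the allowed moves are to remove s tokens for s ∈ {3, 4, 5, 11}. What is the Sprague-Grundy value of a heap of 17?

0

Grundy values for subtraction set {3, 4, 5, 11}:
k:     0  1  2  3  4  5  6  7  8  9 10 11 12 13 14 15 16 17
g(k):  0  0  0  1  1  1  2  2  0  0  0  1  1  1  2  2  0  0
So g(17) = 0.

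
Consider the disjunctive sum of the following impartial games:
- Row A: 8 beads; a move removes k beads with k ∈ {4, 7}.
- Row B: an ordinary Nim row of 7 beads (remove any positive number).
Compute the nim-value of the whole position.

5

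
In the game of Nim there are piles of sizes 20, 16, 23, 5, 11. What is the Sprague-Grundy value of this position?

29

Write each in binary and XOR column by column:
  10100  (20)
  10000  (16)
  10111  (23)
  00101  (5)
  01011  (11)
  -----
  11101  (29)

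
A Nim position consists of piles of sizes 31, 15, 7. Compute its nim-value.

23

Nim-sum: 31 ⊕ 15 ⊕ 7 = 23.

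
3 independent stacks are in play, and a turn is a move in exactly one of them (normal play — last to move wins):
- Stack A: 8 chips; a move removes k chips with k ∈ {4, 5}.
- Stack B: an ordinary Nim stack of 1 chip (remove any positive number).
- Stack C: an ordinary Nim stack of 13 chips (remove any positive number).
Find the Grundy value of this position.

14

Build the Grundy sequence for stack A with g(k) = mex{g(k−s) : s ∈ {4, 5}, s ≤ k}:
g(0) = mex{} = 0
g(1) = mex{} = 0
g(2) = mex{} = 0
g(3) = mex{} = 0
g(4) = mex{0} = 1
g(5) = mex{0} = 1
g(6) = mex{0} = 1
g(7) = mex{0} = 1
g(8) = mex{0,1} = 2
So g(8) = 2.
Stack B is a plain Nim stack of size 1, so its Grundy value is 1.
Stack C is a plain Nim stack of size 13, so its Grundy value is 13.
The value of a disjunctive sum is the nim-sum of the parts.
Combined value = 2 ⊕ 1 ⊕ 13 = 14.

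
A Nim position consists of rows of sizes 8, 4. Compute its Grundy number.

12

Write each in binary and XOR column by column:
  1000  (8)
  0100  (4)
  ----
  1100  (12)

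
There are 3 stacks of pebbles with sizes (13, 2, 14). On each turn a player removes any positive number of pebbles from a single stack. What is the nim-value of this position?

1

Compute the nim-sum pairwise:
13 ⊕ 2 = 15
15 ⊕ 14 = 1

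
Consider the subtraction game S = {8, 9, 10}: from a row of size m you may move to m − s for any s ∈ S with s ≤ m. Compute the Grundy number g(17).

2

Compute g(0), g(1), … for moves {8, 9, 10}:
k:     0  1  2  3  4  5  6  7  8  9 10 11 12 13 14 15 16 17
g(k):  0  0  0  0  0  0  0  0  1  1  1  1  1  1  1  1  2  2
So g(17) = 2.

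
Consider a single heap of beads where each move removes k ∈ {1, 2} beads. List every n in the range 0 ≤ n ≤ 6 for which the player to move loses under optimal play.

0, 3, 6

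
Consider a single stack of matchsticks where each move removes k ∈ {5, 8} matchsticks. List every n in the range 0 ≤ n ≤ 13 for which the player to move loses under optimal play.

0, 1, 2, 3, 4, 13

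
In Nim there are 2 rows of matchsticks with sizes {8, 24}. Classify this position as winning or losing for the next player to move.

Winning position

Nim-sum: 8 ⊕ 24 = 16.
The nim-sum is 16 ≠ 0, so this is an N-position: the player to move can win.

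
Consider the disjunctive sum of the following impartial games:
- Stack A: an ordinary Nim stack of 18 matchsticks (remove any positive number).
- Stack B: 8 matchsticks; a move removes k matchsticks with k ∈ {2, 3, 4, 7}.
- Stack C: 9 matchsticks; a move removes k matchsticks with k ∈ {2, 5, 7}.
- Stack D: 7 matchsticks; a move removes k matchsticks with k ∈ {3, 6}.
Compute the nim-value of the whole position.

19

Stack A is a plain Nim stack of size 18, so its Grundy value is 18.
Build the Grundy sequence for stack B with g(k) = mex{g(k−s) : s ∈ {2, 3, 4, 7}, s ≤ k}:
k:     0  1  2  3  4  5  6  7  8
g(k):  0  0  1  1  2  2  0  3  1
So g(8) = 1.
Build the Grundy sequence for stack C with g(k) = mex{g(k−s) : s ∈ {2, 5, 7}, s ≤ k}:
g(0) = mex{} = 0
g(1) = mex{} = 0
g(2) = mex{0} = 1
g(3) = mex{0} = 1
g(4) = mex{1} = 0
g(5) = mex{0,1} = 2
g(6) = mex{0} = 1
g(7) = mex{0,1,2} = 3
g(8) = mex{0,1} = 2
g(9) = mex{0,1,3} = 2
So g(9) = 2.
Grundy values for stack D (subtraction set {3, 6}):
k:     0  1  2  3  4  5  6  7
g(k):  0  0  0  1  1  1  2  2
So g(7) = 2.
The value of a disjunctive sum is the nim-sum of the parts.
Combined value = 18 XOR 1 XOR 2 XOR 2 = 19.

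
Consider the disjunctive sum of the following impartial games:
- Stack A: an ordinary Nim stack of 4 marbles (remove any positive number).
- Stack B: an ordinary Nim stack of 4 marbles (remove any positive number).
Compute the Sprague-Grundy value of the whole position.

0

Stack A is a plain Nim stack of size 4, so its Grundy value is 4.
Stack B is a plain Nim stack of size 4, so its Grundy value is 4.
By the Sprague-Grundy theorem, the Grundy value of a sum of independent games is the XOR of the component values.
Combined value = 4 XOR 4 = 0.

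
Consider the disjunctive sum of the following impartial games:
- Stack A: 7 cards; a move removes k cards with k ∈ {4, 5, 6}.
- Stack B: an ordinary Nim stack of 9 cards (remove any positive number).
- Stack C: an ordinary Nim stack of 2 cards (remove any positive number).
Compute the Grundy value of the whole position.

10

Grundy values for stack A (subtraction set {4, 5, 6}):
k:     0  1  2  3  4  5  6  7
g(k):  0  0  0  0  1  1  1  1
So g(7) = 1.
Stack B is a plain Nim stack of size 9, so its Grundy value is 9.
Stack C is a plain Nim stack of size 2, so its Grundy value is 2.
By the Sprague-Grundy theorem, the Grundy value of a sum of independent games is the XOR of the component values.
Combined value = 1 XOR 9 XOR 2 = 10.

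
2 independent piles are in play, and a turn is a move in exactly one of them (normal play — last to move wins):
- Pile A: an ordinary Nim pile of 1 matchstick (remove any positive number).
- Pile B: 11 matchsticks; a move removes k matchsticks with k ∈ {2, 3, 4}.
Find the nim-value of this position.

Pile A is a plain Nim pile of size 1, so its Grundy value is 1.
For pile B, compute g(0), g(1), … with moves {2, 3, 4}:
g(0) = mex{} = 0
g(1) = mex{} = 0
g(2) = mex{0} = 1
g(3) = mex{0} = 1
g(4) = mex{0,1} = 2
g(5) = mex{0,1} = 2
g(6) = mex{1,2} = 0
g(7) = mex{1,2} = 0
g(8) = mex{0,2} = 1
g(9) = mex{0,2} = 1
g(10) = mex{0,1} = 2
g(11) = mex{0,1} = 2
So g(11) = 2.
By the Sprague-Grundy theorem, the Grundy value of a sum of independent games is the XOR of the component values.
Combined value = 1 ⊕ 2 = 3.

3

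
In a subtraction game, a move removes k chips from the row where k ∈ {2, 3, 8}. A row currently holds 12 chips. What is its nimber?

Grundy values for subtraction set {2, 3, 8}:
g(0) = mex{} = 0
g(1) = mex{} = 0
g(2) = mex{0} = 1
g(3) = mex{0} = 1
g(4) = mex{0,1} = 2
g(5) = mex{1} = 0
g(6) = mex{1,2} = 0
g(7) = mex{0,2} = 1
g(8) = mex{0} = 1
g(9) = mex{0,1} = 2
g(10) = mex{1} = 0
g(11) = mex{1,2} = 0
g(12) = mex{0,2} = 1
So g(12) = 1.

1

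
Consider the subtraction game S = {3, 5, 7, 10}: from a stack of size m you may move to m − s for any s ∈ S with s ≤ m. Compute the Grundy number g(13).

0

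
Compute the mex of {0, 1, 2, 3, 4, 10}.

5

The values 0, 1, 2, 3, 4 are all present; 5 is the first non-negative integer missing from the set.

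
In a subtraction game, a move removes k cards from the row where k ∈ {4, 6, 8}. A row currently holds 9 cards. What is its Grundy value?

Grundy values for subtraction set {4, 6, 8}:
g(0) = mex{} = 0
g(1) = mex{} = 0
g(2) = mex{} = 0
g(3) = mex{} = 0
g(4) = mex{0} = 1
g(5) = mex{0} = 1
g(6) = mex{0} = 1
g(7) = mex{0} = 1
g(8) = mex{0,1} = 2
g(9) = mex{0,1} = 2
So g(9) = 2.

2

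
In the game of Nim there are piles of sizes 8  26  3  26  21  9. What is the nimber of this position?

Write each in binary and XOR column by column:
  01000  (8)
  11010  (26)
  00011  (3)
  11010  (26)
  10101  (21)
  01001  (9)
  -----
  10111  (23)

23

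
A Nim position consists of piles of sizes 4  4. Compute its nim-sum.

0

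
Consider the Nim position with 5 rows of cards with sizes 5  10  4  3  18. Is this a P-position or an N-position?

N-position

Nim-sum: 5 XOR 10 XOR 4 XOR 3 XOR 18 = 26.
The nim-sum is 26 ≠ 0, so this is an N-position: the player to move can win.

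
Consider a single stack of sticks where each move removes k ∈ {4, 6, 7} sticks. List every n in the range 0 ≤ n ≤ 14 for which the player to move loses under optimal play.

0, 1, 2, 3, 11, 12, 13, 14

Compute g(0), g(1), … for moves {4, 6, 7}:
g(0) = mex{} = 0
g(1) = mex{} = 0
g(2) = mex{} = 0
g(3) = mex{} = 0
g(4) = mex{0} = 1
g(5) = mex{0} = 1
g(6) = mex{0} = 1
g(7) = mex{0} = 1
g(8) = mex{0,1} = 2
g(9) = mex{0,1} = 2
g(10) = mex{0,1} = 2
g(11) = mex{1} = 0
g(12) = mex{1,2} = 0
g(13) = mex{1,2} = 0
g(14) = mex{1,2} = 0
The P-positions (g = 0) in 0..14 are 0, 1, 2, 3, 11, 12, 13, 14.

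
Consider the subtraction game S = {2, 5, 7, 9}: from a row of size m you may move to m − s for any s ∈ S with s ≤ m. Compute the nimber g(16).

0

Grundy values for subtraction set {2, 5, 7, 9}:
k:     0  1  2  3  4  5  6  7  8  9 10 11 12 13 14 15 16
g(k):  0  0  1  1  0  2  1  3  2  2  3  3  0  4  1  0  0
So g(16) = 0.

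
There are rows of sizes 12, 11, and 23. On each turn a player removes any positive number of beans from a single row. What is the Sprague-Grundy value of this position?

Compute the nim-sum pairwise:
12 XOR 11 = 7
7 XOR 23 = 16

16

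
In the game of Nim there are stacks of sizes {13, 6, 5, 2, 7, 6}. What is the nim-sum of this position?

Compute the nim-sum pairwise:
13 ^ 6 = 11
11 ^ 5 = 14
14 ^ 2 = 12
12 ^ 7 = 11
11 ^ 6 = 13

13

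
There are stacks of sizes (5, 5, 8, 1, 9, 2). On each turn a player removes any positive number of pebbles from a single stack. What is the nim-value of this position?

2

Write each in binary and XOR column by column:
  0101  (5)
  0101  (5)
  1000  (8)
  0001  (1)
  1001  (9)
  0010  (2)
  ----
  0010  (2)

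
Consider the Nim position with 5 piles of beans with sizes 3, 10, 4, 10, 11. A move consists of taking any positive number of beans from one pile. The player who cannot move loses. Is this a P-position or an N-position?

Nim-sum: 3 ⊕ 10 ⊕ 4 ⊕ 10 ⊕ 11 = 12.
The nim-sum is 12 ≠ 0, so this is an N-position: the player to move can win.

N-position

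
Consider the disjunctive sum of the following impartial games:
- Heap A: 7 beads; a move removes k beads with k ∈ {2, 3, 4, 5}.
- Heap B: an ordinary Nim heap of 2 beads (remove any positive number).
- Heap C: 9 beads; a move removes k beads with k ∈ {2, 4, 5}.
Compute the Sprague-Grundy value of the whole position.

Grundy values for heap A (subtraction set {2, 3, 4, 5}):
g(0) = mex{} = 0
g(1) = mex{} = 0
g(2) = mex{0} = 1
g(3) = mex{0} = 1
g(4) = mex{0,1} = 2
g(5) = mex{0,1} = 2
g(6) = mex{0,1,2} = 3
g(7) = mex{1,2} = 0
So g(7) = 0.
Heap B is a plain Nim heap of size 2, so its Grundy value is 2.
Build the Grundy sequence for heap C with g(k) = mex{g(k−s) : s ∈ {2, 4, 5}, s ≤ k}:
g(0) = mex{} = 0
g(1) = mex{} = 0
g(2) = mex{0} = 1
g(3) = mex{0} = 1
g(4) = mex{0,1} = 2
g(5) = mex{0,1} = 2
g(6) = mex{0,1,2} = 3
g(7) = mex{1,2} = 0
g(8) = mex{1,2,3} = 0
g(9) = mex{0,2} = 1
So g(9) = 1.
By the Sprague-Grundy theorem, the Grundy value of a sum of independent games is the XOR of the component values.
Combined value = 0 XOR 2 XOR 1 = 3.

3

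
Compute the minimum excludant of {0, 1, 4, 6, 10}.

2

The values 0, 1 are all present; 2 is the first non-negative integer missing from the set.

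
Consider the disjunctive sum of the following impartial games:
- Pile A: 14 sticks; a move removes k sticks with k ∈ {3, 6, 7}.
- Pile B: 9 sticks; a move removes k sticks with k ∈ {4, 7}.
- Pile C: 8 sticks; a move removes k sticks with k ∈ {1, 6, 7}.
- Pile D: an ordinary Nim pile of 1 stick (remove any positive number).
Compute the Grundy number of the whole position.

0

Grundy values for pile A (subtraction set {3, 6, 7}):
g(0) = mex{} = 0
g(1) = mex{} = 0
g(2) = mex{} = 0
g(3) = mex{0} = 1
g(4) = mex{0} = 1
g(5) = mex{0} = 1
g(6) = mex{0,1} = 2
g(7) = mex{0,1} = 2
g(8) = mex{0,1} = 2
g(9) = mex{0,1,2} = 3
g(10) = mex{1,2} = 0
g(11) = mex{1,2} = 0
g(12) = mex{1,2,3} = 0
g(13) = mex{0,2} = 1
g(14) = mex{0,2} = 1
So g(14) = 1.
Build the Grundy sequence for pile B with g(k) = mex{g(k−s) : s ∈ {4, 7}, s ≤ k}:
g(0) = mex{} = 0
g(1) = mex{} = 0
g(2) = mex{} = 0
g(3) = mex{} = 0
g(4) = mex{0} = 1
g(5) = mex{0} = 1
g(6) = mex{0} = 1
g(7) = mex{0} = 1
g(8) = mex{0,1} = 2
g(9) = mex{0,1} = 2
So g(9) = 2.
Grundy values for pile C (subtraction set {1, 6, 7}):
k:     0  1  2  3  4  5  6  7  8
g(k):  0  1  0  1  0  1  2  3  2
So g(8) = 2.
Pile D is a plain Nim pile of size 1, so its Grundy value is 1.
By the Sprague-Grundy theorem, the Grundy value of a sum of independent games is the XOR of the component values.
Combined value = 1 ⊕ 2 ⊕ 2 ⊕ 1 = 0.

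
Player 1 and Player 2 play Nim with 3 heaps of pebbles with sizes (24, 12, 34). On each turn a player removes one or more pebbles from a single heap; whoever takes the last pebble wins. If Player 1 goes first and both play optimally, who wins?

Player 1 wins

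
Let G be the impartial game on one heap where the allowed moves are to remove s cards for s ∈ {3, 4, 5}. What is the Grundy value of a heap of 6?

Compute g(0), g(1), … for moves {3, 4, 5}:
g(0) = mex{} = 0
g(1) = mex{} = 0
g(2) = mex{} = 0
g(3) = mex{0} = 1
g(4) = mex{0} = 1
g(5) = mex{0} = 1
g(6) = mex{0,1} = 2
So g(6) = 2.

2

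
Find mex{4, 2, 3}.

0

0 is not in the set, so the mex is 0.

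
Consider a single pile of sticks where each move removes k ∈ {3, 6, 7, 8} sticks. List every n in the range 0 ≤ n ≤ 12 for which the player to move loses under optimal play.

0, 1, 2, 11, 12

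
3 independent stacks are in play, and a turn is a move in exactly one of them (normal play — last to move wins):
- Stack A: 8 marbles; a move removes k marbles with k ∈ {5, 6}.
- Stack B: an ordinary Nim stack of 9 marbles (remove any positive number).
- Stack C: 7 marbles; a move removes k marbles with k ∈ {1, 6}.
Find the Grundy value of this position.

Build the Grundy sequence for stack A with g(k) = mex{g(k−s) : s ∈ {5, 6}, s ≤ k}:
g(0) = mex{} = 0
g(1) = mex{} = 0
g(2) = mex{} = 0
g(3) = mex{} = 0
g(4) = mex{} = 0
g(5) = mex{0} = 1
g(6) = mex{0} = 1
g(7) = mex{0} = 1
g(8) = mex{0} = 1
So g(8) = 1.
Stack B is a plain Nim stack of size 9, so its Grundy value is 9.
For stack C, compute g(0), g(1), … with moves {1, 6}:
k:     0  1  2  3  4  5  6  7
g(k):  0  1  0  1  0  1  2  0
So g(7) = 0.
By the Sprague-Grundy theorem, the Grundy value of a sum of independent games is the XOR of the component values.
Combined value = 1 XOR 9 XOR 0 = 8.

8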